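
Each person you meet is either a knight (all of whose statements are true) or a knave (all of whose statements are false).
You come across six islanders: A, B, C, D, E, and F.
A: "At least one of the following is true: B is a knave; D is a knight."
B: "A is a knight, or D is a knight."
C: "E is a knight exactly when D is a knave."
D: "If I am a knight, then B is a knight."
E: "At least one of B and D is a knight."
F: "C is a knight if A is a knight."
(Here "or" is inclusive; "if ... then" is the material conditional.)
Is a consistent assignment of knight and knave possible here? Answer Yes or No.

Yes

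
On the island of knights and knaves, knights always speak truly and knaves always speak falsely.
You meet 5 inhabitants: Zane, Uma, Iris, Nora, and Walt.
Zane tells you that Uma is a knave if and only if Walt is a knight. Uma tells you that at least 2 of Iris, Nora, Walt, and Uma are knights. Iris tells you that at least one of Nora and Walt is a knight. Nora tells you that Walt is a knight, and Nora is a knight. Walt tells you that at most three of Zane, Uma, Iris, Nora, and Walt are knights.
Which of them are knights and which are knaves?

Suppose Zane is a knight. Then Zane's statement "Uma is a knave if and only if Walt is a knight" would have to be true. Checking the 16 ways to assign the others, none is consistent with every speaker.
(For instance, with Uma=knight, Iris=knight, Nora=knave, Walt=knight, Zane's claim "Uma is a knave if and only if Walt is a knight" comes out false where it would need to be true.)
So Zane must be a knave, making "Uma is a knave if and only if Walt is a knight" false. Taking Zane=knave, Uma=knight, Iris=knight, Nora=knave, Walt=knight, each remaining statement checks out:
  Uma (knight): "at least 2 of Iris, Nora, Walt, and Uma are knights" — true. ✓
  Iris (knight): "at least one of Nora and Walt is a knight" — true. ✓
  Nora (knave): "Walt is a knight, and Nora is a knight" — false. ✓
  Walt (knight): "at most three of Zane, Uma, Iris, Nora, and Walt are knights" — true. ✓
This is the unique consistent assignment.

Knights: Uma, Iris, and Walt. Knaves: Zane and Nora.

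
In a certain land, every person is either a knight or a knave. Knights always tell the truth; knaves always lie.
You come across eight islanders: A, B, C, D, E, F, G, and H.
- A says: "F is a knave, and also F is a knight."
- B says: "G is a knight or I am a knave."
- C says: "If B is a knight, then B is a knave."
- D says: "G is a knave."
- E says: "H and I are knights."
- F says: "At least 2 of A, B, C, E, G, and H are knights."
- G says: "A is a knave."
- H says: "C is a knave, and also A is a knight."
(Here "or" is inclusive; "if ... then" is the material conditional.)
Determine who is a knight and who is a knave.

A is a knave, B is a knight, C is a knave, D is a knave, E is a knave, F is a knight, G is a knight, and H is a knave.

A (knave): "F is a knave, and also F is a knight" — false. ✓
Since B is a knight, "G is a knight or I am a knave" needs to be True, which holds.
C is a knave, so "if B is a knight, then B is a knave" must be false — and it is.
As a knave, D's statement "G is a knave" should be false; it is.
As a knave, E's statement "H and I are knights" should be false; it is.
F (knight): "at least 2 of A, B, C, E, G, and H are knights" — True. ✓
G is a knight, and the claim "A is a knave" is indeed True.
H is a knave, so "C is a knave, and also A is a knight" must be false — and it is.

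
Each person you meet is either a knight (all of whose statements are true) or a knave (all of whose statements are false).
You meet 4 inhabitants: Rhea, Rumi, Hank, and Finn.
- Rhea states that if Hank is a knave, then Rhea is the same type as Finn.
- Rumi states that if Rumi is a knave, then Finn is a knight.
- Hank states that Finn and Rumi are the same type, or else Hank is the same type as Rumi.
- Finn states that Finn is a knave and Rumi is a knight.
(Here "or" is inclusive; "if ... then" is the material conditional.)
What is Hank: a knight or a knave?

Consistent assignments: {Rhea=knight, Rumi=knave, Hank=knight, Finn=knave}
In every consistent assignment, Hank is a knight.

Hank is a knight.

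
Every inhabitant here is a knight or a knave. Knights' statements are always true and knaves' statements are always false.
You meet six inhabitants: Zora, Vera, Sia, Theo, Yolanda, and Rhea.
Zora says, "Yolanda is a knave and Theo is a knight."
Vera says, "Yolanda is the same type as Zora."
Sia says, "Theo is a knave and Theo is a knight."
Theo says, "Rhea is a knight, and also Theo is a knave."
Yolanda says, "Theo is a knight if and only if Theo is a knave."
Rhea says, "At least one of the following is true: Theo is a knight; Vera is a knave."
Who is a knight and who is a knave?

Knights: Vera. Knaves: Zora, Sia, Theo, Yolanda, and Rhea.

Zora is a knave, and the claim "Yolanda is a knave and Theo is a knight" is indeed false.
Vera (knight): "Yolanda is the same type as Zora" — true. ✓
Sia is a knave, and the claim "Theo is a knave and Theo is a knight" is indeed false.
Theo is a knave, so "Rhea is a knight, and also Theo is a knave" must be false — and it is.
Yolanda is a knave, so "Theo is a knight if and only if Theo is a knave" must be false — and it is.
Rhea is a knave, so "at least one of the following is true: Theo is a knight; Vera is a knave" must be false — and it is.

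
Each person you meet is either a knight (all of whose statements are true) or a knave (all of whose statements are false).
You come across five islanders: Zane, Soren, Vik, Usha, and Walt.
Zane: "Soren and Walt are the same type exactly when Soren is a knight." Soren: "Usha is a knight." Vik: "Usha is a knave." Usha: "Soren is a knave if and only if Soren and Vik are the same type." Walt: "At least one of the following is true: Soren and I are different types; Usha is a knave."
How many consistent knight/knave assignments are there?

Consistent assignments:
  Zane=knight, Soren=knave, Vik=knight, Usha=knave, Walt=knight

1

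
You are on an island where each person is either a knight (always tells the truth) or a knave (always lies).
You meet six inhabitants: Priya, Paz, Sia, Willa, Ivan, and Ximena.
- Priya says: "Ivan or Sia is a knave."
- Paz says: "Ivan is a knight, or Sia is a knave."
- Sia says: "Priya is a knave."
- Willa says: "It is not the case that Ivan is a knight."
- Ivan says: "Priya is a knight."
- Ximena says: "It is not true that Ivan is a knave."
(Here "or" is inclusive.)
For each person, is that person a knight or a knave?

Priya is a knight, Paz is a knight, Sia is a knave, Willa is a knave, Ivan is a knight, and Ximena is a knight.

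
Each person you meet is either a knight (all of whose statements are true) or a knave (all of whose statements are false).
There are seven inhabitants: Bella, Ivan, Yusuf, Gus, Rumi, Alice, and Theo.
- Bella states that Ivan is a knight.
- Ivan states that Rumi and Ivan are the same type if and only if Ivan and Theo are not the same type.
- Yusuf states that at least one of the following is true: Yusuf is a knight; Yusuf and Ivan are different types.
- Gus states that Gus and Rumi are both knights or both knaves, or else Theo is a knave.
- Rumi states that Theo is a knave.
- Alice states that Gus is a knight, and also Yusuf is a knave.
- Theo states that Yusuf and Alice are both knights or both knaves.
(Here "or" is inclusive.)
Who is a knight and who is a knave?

Bella is a knight, Ivan is a knight, Yusuf is a knight, Gus is a knight, Rumi is a knight, Alice is a knave, and Theo is a knave.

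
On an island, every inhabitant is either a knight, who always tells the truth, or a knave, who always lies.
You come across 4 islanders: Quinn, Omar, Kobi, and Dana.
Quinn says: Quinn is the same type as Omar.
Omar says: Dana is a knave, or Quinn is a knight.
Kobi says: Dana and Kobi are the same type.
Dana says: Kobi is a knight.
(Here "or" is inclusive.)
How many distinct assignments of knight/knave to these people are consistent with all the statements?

1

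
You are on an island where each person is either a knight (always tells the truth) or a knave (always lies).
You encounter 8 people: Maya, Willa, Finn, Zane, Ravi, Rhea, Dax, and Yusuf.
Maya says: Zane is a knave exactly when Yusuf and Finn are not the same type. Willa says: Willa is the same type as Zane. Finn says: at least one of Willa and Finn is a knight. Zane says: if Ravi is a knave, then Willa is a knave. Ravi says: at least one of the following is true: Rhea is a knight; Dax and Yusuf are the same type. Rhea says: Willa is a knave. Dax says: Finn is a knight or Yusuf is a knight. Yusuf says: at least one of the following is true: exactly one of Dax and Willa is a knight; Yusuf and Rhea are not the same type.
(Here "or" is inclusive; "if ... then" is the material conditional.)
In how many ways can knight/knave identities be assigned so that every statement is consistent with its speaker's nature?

3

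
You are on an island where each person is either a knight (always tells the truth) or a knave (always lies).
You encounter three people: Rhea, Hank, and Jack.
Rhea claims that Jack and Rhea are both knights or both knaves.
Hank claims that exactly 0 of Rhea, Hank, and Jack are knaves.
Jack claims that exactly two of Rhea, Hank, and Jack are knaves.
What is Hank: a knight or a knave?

Consistent assignments: {Rhea=knave, Hank=knave, Jack=knight}
In every consistent assignment, Hank is a knave.

Hank is a knave.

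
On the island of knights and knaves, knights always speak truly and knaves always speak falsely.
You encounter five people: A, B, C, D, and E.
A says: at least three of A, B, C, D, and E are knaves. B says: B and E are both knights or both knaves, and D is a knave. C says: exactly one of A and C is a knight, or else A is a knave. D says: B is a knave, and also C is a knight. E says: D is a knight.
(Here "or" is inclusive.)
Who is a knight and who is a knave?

Suppose A is a knight. Then A's statement "at least three of A, B, C, D, and E are knaves" would have to be true. Checking the 16 ways to assign the others, none is consistent with every speaker.
(For instance, with B=knave, C=knight, D=knight, E=knight, A's claim "at least three of A, B, C, D, and E are knaves" comes out false where it would need to be true.)
So A must be a knave, making "at least three of A, B, C, D, and E are knaves" false. Taking A=knave, B=knave, C=knight, D=knight, E=knight, each remaining statement checks out:
  B (knave): "B and E are both knights or both knaves, and D is a knave" — false. ✓
  C (knight): "exactly one of A and C is a knight, or else A is a knave" — true. ✓
  D (knight): "B is a knave, and also C is a knight" — true. ✓
  E (knight): "D is a knight" — true. ✓
This is the unique consistent assignment.

A is a knave, B is a knave, C is a knight, D is a knight, and E is a knight.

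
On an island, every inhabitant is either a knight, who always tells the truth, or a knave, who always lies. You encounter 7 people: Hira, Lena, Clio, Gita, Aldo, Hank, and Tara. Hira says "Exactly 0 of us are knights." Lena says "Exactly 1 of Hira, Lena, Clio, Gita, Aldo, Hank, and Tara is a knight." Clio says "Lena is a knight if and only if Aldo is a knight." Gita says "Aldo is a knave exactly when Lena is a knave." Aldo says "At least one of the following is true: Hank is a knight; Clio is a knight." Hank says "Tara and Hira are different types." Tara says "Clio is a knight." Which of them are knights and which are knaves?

Hira is a knave, Lena is a knight, Clio is a knave, Gita is a knave, Aldo is a knave, Hank is a knave, and Tara is a knave.

As a knave, Hira's statement "exactly 0 of us are knights" should be False; it is.
As a knight, Lena's statement "exactly 1 of Hira, Lena, Clio, Gita, Aldo, Hank, and Tara is a knight" should be True; it is.
Clio is a knave, so "Lena is a knight if and only if Aldo is a knight" must be False — and it is.
Gita is a knave; "Aldo is a knave exactly when Lena is a knave" is False, as required.
Aldo is a knave; "at least one of the following is true: Hank is a knight; Clio is a knight" is False, as required.
Hank is a knave; "Tara and Hira are different types" is False, as required.
Tara is a knave, so "Clio is a knight" must be False — and it is.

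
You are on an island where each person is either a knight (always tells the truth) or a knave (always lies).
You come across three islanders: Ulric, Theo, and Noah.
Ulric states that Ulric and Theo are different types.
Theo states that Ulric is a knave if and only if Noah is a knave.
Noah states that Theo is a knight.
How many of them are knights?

The unique consistent assignment is Ulric=knight, Theo=knave, Noah=knave.
That has 1 knight.

1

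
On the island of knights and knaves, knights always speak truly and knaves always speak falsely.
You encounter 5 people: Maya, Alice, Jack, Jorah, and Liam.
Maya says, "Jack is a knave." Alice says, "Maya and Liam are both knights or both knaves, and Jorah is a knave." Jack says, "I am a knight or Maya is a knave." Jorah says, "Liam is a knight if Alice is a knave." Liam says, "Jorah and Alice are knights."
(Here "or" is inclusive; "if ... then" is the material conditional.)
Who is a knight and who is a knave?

Maya is a knight, Alice is a knave, Jack is a knave, Jorah is a knave, and Liam is a knave.

Maya is a knight, and the claim "Jack is a knave" is indeed true.
Alice (knave): "Maya and Liam are both knights or both knaves, and Jorah is a knave" — False. ✓
As a knave, Jack's statement "I am a knight or Maya is a knave" should be False; it is.
Jorah is a knave, and the claim "Liam is a knight if Alice is a knave" is indeed False.
Liam is a knave; "Jorah and Alice are knights" is False, as required.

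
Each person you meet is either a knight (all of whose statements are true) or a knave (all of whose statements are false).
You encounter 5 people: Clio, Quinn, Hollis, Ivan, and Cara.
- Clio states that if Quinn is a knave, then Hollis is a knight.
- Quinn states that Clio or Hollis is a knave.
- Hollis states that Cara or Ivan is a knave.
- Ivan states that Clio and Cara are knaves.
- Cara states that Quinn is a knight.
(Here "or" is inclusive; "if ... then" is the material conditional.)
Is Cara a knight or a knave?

Cara is a knave.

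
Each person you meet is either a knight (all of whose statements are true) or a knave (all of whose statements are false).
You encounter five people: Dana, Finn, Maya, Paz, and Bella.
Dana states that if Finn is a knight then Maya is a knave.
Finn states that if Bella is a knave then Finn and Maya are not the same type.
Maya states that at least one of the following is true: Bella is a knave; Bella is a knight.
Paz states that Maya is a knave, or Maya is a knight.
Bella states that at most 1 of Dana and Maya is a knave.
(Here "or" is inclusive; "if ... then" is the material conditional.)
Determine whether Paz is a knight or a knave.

Consistent assignments: {Dana=knave, Finn=knight, Maya=knight, Paz=knight, Bella=knight}
In every consistent assignment, Paz is a knight.

Paz is a knight.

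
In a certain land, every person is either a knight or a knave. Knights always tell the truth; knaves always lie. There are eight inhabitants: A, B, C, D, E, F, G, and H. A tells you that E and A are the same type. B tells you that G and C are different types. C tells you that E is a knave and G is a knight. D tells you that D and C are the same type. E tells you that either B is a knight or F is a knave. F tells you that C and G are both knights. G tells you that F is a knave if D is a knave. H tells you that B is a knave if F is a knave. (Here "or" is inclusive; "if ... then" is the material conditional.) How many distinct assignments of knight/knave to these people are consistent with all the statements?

0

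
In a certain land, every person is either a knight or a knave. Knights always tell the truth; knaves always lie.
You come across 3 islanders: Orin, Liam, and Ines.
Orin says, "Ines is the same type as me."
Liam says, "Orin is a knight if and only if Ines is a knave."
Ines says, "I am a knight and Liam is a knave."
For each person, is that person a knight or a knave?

Since Orin is a knight, "Ines is the same type as me" needs to be True, which holds.
Liam (knave): "Orin is a knight if and only if Ines is a knave" — false. ✓
Ines is a knight, so "I am a knight and Liam is a knave" must be True — and it is.

Orin is a knight, Liam is a knave, and Ines is a knight.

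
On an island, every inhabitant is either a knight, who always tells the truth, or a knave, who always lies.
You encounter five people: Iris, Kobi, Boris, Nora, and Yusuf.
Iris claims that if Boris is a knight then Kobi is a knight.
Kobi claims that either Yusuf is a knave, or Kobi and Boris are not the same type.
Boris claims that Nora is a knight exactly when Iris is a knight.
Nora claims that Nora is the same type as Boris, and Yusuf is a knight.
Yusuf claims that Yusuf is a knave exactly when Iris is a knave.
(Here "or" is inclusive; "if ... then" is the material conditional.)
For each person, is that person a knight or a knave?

Suppose Iris is a knave. Then Iris's statement "if Boris is a knight then Kobi is a knight" would have to be false. Checking the 16 ways to assign the others, none is consistent with every speaker.
(For instance, with Kobi=knight, Boris=knave, Nora=knave, Yusuf=knave, Iris's claim "if Boris is a knight then Kobi is a knight" comes out true where it would need to be false.)
So Iris must be a knight, making "if Boris is a knight then Kobi is a knight" true. Taking Iris=knight, Kobi=knight, Boris=knave, Nora=knave, Yusuf=knave, each remaining statement checks out:
  Kobi (knight): "either Yusuf is a knave, or Kobi and Boris are not the same type" — true. ✓
  Boris (knave): "Nora is a knight exactly when Iris is a knight" — false. ✓
  Nora (knave): "Nora is the same type as Boris, and Yusuf is a knight" — false. ✓
  Yusuf (knave): "Yusuf is a knave exactly when Iris is a knave" — false. ✓
This is the unique consistent assignment.

Iris is a knight, Kobi is a knight, Boris is a knave, Nora is a knave, and Yusuf is a knave.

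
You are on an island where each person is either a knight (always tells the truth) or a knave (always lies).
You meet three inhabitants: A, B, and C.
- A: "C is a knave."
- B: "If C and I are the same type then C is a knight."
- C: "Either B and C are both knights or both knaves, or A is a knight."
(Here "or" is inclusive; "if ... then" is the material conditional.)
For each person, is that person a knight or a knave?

Suppose A is a knight. Then A's statement "C is a knave" would have to be true. Checking the 4 ways to assign the others, none is consistent with every speaker.
(For instance, with B=knight, C=knight, A's claim "C is a knave" comes out false where it would need to be true.)
So A must be a knave, making "C is a knave" false. Taking A=knave, B=knight, C=knight, each remaining statement checks out:
  B (knight): "if C and I are the same type then C is a knight" — true. ✓
  C (knight): "either B and C are both knights or both knaves, or A is a knight" — true. ✓
This is the unique consistent assignment.

A is a knave, B is a knight, and C is a knight.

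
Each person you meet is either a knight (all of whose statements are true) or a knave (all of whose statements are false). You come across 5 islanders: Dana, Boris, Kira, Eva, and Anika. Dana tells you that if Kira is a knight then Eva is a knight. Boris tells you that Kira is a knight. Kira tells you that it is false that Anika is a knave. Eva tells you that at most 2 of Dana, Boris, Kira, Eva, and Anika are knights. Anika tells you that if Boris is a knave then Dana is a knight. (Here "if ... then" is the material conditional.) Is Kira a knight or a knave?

Kira is a knight.

Consistent assignments: {Dana=knave, Boris=knight, Kira=knight, Eva=knave, Anika=knight}
In every consistent assignment, Kira is a knight.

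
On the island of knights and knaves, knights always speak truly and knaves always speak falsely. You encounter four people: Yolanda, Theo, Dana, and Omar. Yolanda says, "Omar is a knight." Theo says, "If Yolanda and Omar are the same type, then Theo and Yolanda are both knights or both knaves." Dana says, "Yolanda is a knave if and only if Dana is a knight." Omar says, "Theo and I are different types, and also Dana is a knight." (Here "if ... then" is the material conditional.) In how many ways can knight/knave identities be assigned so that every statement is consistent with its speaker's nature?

0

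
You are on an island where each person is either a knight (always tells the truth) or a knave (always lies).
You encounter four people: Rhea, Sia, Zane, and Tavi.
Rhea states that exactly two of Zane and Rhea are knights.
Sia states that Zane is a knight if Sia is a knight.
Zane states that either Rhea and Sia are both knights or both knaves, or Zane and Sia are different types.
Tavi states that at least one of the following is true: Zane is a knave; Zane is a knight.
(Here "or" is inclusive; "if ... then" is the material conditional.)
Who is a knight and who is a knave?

Rhea (knight): "exactly two of Zane and Rhea are knights" — true. ✓
Sia is a knight, so "Zane is a knight if Sia is a knight" must be true — and it is.
Zane is a knight, so "either Rhea and Sia are both knights or both knaves, or Zane and Sia are different types" must be true — and it is.
Tavi is a knight; "at least one of the following is true: Zane is a knave; Zane is a knight" is true, as required.

Rhea is a knight, Sia is a knight, Zane is a knight, and Tavi is a knight.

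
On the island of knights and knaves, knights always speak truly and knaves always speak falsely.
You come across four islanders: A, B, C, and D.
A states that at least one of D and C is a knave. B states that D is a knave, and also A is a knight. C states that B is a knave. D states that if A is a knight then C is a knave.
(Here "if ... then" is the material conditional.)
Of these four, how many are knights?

2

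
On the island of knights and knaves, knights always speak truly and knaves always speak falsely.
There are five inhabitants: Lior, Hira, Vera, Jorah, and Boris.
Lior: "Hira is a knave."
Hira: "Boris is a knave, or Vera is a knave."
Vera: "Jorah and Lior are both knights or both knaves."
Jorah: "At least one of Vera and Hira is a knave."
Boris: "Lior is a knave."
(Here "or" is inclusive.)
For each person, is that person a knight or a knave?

Lior is a knave, Hira is a knight, Vera is a knave, Jorah is a knight, and Boris is a knight.

Lior is a knave; "Hira is a knave" is False, as required.
Hira is a knight; "Boris is a knave, or Vera is a knave" is true, as required.
As a knave, Vera's statement "Jorah and Lior are both knights or both knaves" should be False; it is.
Jorah (knight): "at least one of Vera and Hira is a knave" — true. ✓
Boris (knight): "Lior is a knave" — true. ✓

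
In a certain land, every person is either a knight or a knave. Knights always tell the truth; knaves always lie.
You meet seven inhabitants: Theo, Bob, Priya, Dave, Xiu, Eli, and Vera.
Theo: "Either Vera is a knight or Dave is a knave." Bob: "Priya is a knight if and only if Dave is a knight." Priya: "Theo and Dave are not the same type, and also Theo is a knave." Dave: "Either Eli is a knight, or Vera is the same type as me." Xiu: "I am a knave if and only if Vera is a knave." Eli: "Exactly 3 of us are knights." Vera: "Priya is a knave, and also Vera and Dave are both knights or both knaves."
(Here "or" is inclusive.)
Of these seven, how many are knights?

4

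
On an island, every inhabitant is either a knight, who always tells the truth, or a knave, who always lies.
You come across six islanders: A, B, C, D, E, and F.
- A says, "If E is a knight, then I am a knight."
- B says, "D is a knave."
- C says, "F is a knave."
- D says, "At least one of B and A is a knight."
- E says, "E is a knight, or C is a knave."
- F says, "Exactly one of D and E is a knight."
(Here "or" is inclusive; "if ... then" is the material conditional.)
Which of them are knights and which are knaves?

A is a knight, and the claim "if E is a knight, then I am a knight" is indeed True.
B (knave): "D is a knave" — false. ✓
C is a knight, so "F is a knave" must be True — and it is.
D is a knight, so "at least one of B and A is a knight" must be True — and it is.
E is a knight, and the claim "E is a knight, or C is a knave" is indeed True.
Since F is a knave, "exactly one of D and E is a knight" needs to be false, which holds.

A is a knight, B is a knave, C is a knight, D is a knight, E is a knight, and F is a knave.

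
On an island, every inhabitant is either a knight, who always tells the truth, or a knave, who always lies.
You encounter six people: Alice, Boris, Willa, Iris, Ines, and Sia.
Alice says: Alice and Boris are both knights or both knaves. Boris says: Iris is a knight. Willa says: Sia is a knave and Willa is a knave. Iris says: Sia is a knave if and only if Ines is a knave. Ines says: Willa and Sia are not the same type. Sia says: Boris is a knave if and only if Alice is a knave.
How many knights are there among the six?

5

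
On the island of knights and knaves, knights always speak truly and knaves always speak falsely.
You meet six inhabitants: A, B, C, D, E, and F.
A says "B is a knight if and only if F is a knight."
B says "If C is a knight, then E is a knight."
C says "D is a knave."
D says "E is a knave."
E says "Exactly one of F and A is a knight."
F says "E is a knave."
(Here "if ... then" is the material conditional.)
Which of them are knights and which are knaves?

A is a knight, and the claim "B is a knight if and only if F is a knight" is indeed true.
B is a knight, and the claim "if C is a knight, then E is a knight" is indeed true.
C (knave): "D is a knave" — False. ✓
D is a knight, and the claim "E is a knave" is indeed true.
E is a knave, so "exactly one of F and A is a knight" must be False — and it is.
F (knight): "E is a knave" — true. ✓

A is a knight, B is a knight, C is a knave, D is a knight, E is a knave, and F is a knight.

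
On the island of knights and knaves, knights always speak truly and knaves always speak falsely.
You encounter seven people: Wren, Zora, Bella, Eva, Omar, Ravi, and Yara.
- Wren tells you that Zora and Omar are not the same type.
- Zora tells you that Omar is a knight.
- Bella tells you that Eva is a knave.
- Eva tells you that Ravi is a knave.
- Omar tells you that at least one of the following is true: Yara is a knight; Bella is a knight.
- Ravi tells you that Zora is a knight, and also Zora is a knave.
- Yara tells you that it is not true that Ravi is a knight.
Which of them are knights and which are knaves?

Wren (knave): "Zora and Omar are not the same type" — false. ✓
Zora is a knight, so "Omar is a knight" must be True — and it is.
Bella is a knave, and the claim "Eva is a knave" is indeed false.
Since Eva is a knight, "Ravi is a knave" needs to be True, which holds.
Omar is a knight, so "at least one of the following is true: Yara is a knight; Bella is a knight" must be True — and it is.
Ravi is a knave; "Zora is a knight, and also Zora is a knave" is false, as required.
Yara (knight): "it is not true that Ravi is a knight" — True. ✓

Wren is a knave, Zora is a knight, Bella is a knave, Eva is a knight, Omar is a knight, Ravi is a knave, and Yara is a knight.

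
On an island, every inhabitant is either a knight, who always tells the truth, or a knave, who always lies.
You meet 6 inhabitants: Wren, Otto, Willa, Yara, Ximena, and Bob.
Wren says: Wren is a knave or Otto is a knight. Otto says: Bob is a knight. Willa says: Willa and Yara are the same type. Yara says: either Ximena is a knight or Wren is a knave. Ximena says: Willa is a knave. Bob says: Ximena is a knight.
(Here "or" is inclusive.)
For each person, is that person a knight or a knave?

Wren is a knight, so "Wren is a knave or Otto is a knight" must be true — and it is.
Since Otto is a knight, "Bob is a knight" needs to be true, which holds.
As a knave, Willa's statement "Willa and Yara are the same type" should be false; it is.
Yara (knight): "either Ximena is a knight or Wren is a knave" — true. ✓
As a knight, Ximena's statement "Willa is a knave" should be true; it is.
Since Bob is a knight, "Ximena is a knight" needs to be true, which holds.

Wren is a knight, Otto is a knight, Willa is a knave, Yara is a knight, Ximena is a knight, and Bob is a knight.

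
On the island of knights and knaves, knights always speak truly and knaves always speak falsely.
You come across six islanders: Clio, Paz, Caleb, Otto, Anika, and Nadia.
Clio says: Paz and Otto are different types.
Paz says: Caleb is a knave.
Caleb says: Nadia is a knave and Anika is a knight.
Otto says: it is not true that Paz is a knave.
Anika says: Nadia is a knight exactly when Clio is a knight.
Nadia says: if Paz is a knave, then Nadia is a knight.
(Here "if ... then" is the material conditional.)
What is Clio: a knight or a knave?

Clio is a knave.

Consistent assignments: {Clio=knave, Paz=knight, Caleb=knave, Otto=knight, Anika=knave, Nadia=knight}; {Clio=knave, Paz=knave, Caleb=knight, Otto=knave, Anika=knight, Nadia=knave}
In every consistent assignment, Clio is a knave.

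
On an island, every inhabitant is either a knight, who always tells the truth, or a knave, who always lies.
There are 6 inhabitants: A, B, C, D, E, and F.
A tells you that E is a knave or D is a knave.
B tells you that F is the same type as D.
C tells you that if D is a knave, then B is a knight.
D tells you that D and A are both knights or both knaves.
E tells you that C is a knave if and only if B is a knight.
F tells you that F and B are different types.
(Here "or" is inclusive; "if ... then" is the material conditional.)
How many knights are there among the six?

2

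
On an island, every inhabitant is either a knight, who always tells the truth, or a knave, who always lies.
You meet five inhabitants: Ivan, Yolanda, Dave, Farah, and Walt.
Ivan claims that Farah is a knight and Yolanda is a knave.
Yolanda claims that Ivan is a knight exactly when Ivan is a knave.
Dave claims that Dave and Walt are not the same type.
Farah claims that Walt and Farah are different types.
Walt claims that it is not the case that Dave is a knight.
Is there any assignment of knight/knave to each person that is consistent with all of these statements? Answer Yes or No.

One consistent assignment: Ivan=knight, Yolanda=knave, Dave=knight, Farah=knight, Walt=knave.

Yes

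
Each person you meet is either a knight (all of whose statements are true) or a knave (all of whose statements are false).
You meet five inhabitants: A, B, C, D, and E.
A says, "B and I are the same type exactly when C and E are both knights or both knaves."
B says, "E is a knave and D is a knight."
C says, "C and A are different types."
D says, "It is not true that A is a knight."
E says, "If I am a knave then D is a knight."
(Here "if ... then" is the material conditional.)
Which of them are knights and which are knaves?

A is a knave, B is a knave, C is a knave, D is a knight, and E is a knight.

A is a knave, and the claim "B and I are the same type exactly when C and E are both knights or both knaves" is indeed false.
B is a knave; "E is a knave and D is a knight" is false, as required.
Since C is a knave, "C and A are different types" needs to be false, which holds.
As a knight, D's statement "it is not true that A is a knight" should be true; it is.
Since E is a knight, "if I am a knave then D is a knight" needs to be true, which holds.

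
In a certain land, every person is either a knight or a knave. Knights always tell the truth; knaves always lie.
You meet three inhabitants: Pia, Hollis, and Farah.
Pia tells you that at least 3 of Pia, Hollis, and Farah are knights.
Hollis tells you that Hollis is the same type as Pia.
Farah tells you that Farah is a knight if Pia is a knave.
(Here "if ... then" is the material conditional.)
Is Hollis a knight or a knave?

Hollis is a knight.

Consistent assignments: {Pia=knight, Hollis=knight, Farah=knight}
In every consistent assignment, Hollis is a knight.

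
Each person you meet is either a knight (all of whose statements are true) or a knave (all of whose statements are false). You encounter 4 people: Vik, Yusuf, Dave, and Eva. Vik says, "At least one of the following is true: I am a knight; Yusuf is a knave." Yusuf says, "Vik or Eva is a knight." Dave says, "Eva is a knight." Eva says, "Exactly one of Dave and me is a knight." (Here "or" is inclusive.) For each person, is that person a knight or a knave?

Vik is a knight, Yusuf is a knight, Dave is a knave, and Eva is a knave.

Suppose Vik is a knave. Then Vik's statement "at least one of the following is true: I am a knight; Yusuf is a knave" would have to be false. Checking the 8 ways to assign the others, none is consistent with every speaker.
(For instance, with Yusuf=knight, Dave=knave, Eva=knave, Yusuf's claim "Vik or Eva is a knight" comes out false where it would need to be true.)
So Vik must be a knight, making "at least one of the following is true: I am a knight; Yusuf is a knave" true. Taking Vik=knight, Yusuf=knight, Dave=knave, Eva=knave, each remaining statement checks out:
  Yusuf (knight): "Vik or Eva is a knight" — true. ✓
  Dave (knave): "Eva is a knight" — false. ✓
  Eva (knave): "exactly one of Dave and me is a knight" — false. ✓
This is the unique consistent assignment.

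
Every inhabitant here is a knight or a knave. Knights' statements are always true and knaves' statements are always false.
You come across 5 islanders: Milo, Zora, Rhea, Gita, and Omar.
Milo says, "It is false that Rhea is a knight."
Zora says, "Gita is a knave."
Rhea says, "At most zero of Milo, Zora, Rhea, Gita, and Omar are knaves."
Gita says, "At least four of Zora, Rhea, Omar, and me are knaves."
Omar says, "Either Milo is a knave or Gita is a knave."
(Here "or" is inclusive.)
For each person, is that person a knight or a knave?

Knights: Milo, Zora, and Omar. Knaves: Rhea and Gita.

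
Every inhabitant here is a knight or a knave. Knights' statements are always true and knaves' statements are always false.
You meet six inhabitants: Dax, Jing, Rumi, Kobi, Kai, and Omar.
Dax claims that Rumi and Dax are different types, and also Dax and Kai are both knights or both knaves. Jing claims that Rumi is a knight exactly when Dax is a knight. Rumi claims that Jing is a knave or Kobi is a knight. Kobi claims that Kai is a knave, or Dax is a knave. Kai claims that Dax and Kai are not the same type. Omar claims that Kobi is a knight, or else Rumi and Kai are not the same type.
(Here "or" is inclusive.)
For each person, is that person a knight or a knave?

Dax is a knave, Jing is a knave, Rumi is a knight, Kobi is a knight, Kai is a knight, and Omar is a knight.

Dax is a knave, so "Rumi and Dax are different types, and also Dax and Kai are both knights or both knaves" must be False — and it is.
Jing is a knave, so "Rumi is a knight exactly when Dax is a knight" must be False — and it is.
Since Rumi is a knight, "Jing is a knave or Kobi is a knight" needs to be true, which holds.
As a knight, Kobi's statement "Kai is a knave, or Dax is a knave" should be true; it is.
Kai is a knight, and the claim "Dax and Kai are not the same type" is indeed true.
Since Omar is a knight, "Kobi is a knight, or else Rumi and Kai are not the same type" needs to be true, which holds.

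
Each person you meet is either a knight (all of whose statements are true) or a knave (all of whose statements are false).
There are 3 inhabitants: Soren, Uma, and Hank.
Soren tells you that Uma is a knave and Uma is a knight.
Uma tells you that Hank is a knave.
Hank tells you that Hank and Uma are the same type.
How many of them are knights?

1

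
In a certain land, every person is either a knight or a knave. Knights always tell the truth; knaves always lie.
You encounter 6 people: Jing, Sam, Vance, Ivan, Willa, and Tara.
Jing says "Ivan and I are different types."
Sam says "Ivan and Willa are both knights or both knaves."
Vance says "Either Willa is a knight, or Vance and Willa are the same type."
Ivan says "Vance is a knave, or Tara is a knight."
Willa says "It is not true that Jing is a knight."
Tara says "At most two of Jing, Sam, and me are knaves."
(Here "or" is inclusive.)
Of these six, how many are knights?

The unique consistent assignment is Jing=knave, Sam=knave, Vance=knight, Ivan=knave, Willa=knight, Tara=knave.
That has 2 knights.

2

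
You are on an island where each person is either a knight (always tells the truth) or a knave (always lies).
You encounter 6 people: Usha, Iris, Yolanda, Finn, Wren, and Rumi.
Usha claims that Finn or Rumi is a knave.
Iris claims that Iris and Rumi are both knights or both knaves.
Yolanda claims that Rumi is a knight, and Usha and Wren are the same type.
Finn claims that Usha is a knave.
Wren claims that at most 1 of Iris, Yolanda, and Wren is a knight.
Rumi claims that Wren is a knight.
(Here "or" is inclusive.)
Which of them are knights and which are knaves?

Usha is a knave, so "Finn or Rumi is a knave" must be false — and it is.
Iris is a knave, so "Iris and Rumi are both knights or both knaves" must be false — and it is.
Yolanda (knave): "Rumi is a knight, and Usha and Wren are the same type" — false. ✓
Finn is a knight, so "Usha is a knave" must be True — and it is.
Wren is a knight, and the claim "at most 1 of Iris, Yolanda, and Wren is a knight" is indeed True.
Rumi is a knight; "Wren is a knight" is True, as required.

Usha is a knave, Iris is a knave, Yolanda is a knave, Finn is a knight, Wren is a knight, and Rumi is a knight.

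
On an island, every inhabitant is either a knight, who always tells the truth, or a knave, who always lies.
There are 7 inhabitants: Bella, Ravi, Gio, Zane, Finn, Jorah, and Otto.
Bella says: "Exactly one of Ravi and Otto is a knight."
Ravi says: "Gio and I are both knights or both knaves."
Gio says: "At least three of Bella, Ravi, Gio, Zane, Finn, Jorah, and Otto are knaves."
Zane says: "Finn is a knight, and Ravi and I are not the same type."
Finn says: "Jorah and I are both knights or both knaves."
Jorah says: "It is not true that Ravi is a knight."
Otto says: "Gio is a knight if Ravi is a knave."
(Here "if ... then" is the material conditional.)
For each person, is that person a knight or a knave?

Knights: Bella, Gio, Jorah, and Otto. Knaves: Ravi, Zane, and Finn.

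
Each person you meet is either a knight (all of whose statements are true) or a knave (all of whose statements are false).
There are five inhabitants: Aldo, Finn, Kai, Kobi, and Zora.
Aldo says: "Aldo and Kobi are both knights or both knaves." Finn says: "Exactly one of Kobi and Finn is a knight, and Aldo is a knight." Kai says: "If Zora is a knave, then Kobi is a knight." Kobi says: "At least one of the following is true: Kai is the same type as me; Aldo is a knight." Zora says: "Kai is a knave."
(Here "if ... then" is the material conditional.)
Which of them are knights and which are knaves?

Aldo is a knave, so "Aldo and Kobi are both knights or both knaves" must be false — and it is.
Finn is a knave, so "exactly one of Kobi and Finn is a knight, and Aldo is a knight" must be false — and it is.
Kai is a knight; "if Zora is a knave, then Kobi is a knight" is True, as required.
Kobi is a knight; "at least one of the following is true: Kai is the same type as me; Aldo is a knight" is True, as required.
Since Zora is a knave, "Kai is a knave" needs to be false, which holds.

Aldo is a knave, Finn is a knave, Kai is a knight, Kobi is a knight, and Zora is a knave.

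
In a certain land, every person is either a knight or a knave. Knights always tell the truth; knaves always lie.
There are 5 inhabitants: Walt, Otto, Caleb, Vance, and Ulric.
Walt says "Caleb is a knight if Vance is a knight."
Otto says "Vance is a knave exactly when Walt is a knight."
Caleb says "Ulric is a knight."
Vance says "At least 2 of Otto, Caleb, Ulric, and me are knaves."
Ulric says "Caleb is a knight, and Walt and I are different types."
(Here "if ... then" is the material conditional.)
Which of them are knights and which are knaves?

Walt is a knave, Otto is a knight, Caleb is a knave, Vance is a knight, and Ulric is a knave.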